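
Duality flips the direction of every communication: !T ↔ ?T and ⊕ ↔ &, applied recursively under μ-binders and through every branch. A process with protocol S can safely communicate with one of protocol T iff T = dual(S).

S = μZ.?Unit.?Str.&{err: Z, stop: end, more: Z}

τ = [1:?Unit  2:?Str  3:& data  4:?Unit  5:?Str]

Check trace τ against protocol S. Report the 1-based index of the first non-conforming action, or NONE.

3

[1] ?Unit  match  cont: ?Str.&{err: μZ.…, stop: end, more: μZ.…}
[2] ?Str  match  cont: &{err: μZ.…, stop: end, more: μZ.…}
[3] got & data, protocol expects & err or & stop or & more  ✗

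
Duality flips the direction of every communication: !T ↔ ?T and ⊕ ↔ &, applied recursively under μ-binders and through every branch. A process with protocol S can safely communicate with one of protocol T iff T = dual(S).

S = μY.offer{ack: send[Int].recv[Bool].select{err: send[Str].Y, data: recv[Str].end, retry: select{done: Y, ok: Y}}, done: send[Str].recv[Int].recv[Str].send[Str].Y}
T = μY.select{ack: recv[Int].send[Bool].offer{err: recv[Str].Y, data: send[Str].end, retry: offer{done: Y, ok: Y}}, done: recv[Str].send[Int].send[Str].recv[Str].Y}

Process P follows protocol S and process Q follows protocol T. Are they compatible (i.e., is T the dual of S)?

YES

μY | μY  ✓ (rec unchanged)
  offer{ack,done} | select{ack,done}  ✓ same labels
    • ack:
      send[Int] | recv[Int]  ✓
        recv[Bool] | send[Bool]  ✓
          select{err,data,retry} | offer{err,data,retry}  ✓ same labels
            • err:
              send[Str] | recv[Str]  ✓
                Y | Y  ✓
            • data:
              recv[Str] | send[Str]  ✓
                end | end  ✓
            • retry:
              select{done,ok} | offer{done,ok}  ✓ same labels
                • done:
                  Y | Y  ✓
                • ok:
                  Y | Y  ✓
    • done:
      send[Str] | recv[Str]  ✓
        recv[Int] | send[Int]  ✓
          recv[Str] | send[Str]  ✓
            send[Str] | recv[Str]  ✓
              Y | Y  ✓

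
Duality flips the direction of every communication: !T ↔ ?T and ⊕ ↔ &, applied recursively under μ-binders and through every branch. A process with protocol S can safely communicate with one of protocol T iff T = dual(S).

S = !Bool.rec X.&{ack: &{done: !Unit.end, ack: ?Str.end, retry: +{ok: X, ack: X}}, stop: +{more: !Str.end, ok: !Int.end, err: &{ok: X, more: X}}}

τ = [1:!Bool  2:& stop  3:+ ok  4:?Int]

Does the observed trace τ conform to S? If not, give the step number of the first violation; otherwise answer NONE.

@1 !Bool  match  state: rec X.…
@2 & stop  match  state: +{more: !Str.end, ok: !Int.end, err: &{ok: rec X.…, more: rec X.…}}
@3 + ok  match  state: !Int.end
@4 got ?Int, protocol expects !Int  ✗

4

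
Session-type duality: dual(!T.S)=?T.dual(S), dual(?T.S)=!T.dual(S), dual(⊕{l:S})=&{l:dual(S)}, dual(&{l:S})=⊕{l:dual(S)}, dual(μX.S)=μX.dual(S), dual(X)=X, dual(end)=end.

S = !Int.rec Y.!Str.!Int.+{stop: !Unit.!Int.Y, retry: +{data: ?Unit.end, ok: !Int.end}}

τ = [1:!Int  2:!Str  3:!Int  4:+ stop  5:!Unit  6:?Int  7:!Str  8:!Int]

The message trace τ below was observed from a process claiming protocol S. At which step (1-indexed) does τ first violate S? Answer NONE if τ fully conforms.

6

step 1: !Int  ok  now at rec Y.…
step 2: !Str  ok  now at !Int.+{stop: !Unit.!Int.rec Y.…, retry: +{data: ?Unit.end, ok: !Int.end}}
step 3: !Int  ok  now at +{stop: !Unit.!Int.rec Y.…, retry: +{data: ?Unit.end, ok: !Int.end}}
step 4: + stop  ok  now at !Unit.!Int.rec Y.…
step 5: !Unit  ok  now at !Int.rec Y.…
step 6: got ?Int, protocol expects !Int  ✗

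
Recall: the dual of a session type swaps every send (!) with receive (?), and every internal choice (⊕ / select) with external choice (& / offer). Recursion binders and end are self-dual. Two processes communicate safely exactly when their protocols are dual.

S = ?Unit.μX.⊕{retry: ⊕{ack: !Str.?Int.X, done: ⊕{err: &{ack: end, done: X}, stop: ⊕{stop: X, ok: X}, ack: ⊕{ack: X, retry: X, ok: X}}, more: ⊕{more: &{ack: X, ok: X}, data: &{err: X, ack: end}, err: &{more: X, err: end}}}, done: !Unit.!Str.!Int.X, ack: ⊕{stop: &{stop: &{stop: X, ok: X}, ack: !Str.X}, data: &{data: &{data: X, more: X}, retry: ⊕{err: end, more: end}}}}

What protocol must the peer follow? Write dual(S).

!Unit.μX.&{retry: &{ack: ?Str.!Int.X, done: &{err: ⊕{ack: end, done: X}, stop: &{stop: X, ok: X}, ack: &{ack: X, retry: X, ok: X}}, more: &{more: ⊕{ack: X, ok: X}, data: ⊕{err: X, ack: end}, err: ⊕{more: X, err: end}}}, done: ?Unit.?Str.?Int.X, ack: &{stop: ⊕{stop: ⊕{stop: X, ok: X}, ack: ?Str.X}, data: ⊕{data: ⊕{data: X, more: X}, retry: &{err: end, more: end}}}}

?Unit = !Unit
  μX = μX  (rec unchanged)
    ⊕{retry,done,ack} = &{retry,done,ack}  (select→offer)
      case retry:
        ⊕{ack,done,more} = &{ack,done,more}  (select→offer)
          case ack:
            !Str = ?Str
              ?Int = !Int
                X self-dual
          case done:
            ⊕{err,stop,ack} = &{err,stop,ack}  (select→offer)
              case err:
                &{ack,done} = ⊕{ack,done}  (offer→select)
                  case ack:
                    end self-dual
                  case done:
                    X self-dual
              case stop:
                ⊕{stop,ok} = &{stop,ok}  (select→offer)
                  case stop:
                    X self-dual
                  case ok:
                    X self-dual
              case ack:
                ⊕{ack,retry,ok} = &{ack,retry,ok}  (select→offer)
                  case ack:
                    X self-dual
                  case retry:
                    X self-dual
                  case ok:
                    X self-dual
          case more:
            ⊕{more,data,err} = &{more,data,err}  (select→offer)
              case more:
                &{ack,ok} = ⊕{ack,ok}  (offer→select)
                  case ack:
                    X self-dual
                  case ok:
                    X self-dual
              case data:
                &{err,ack} = ⊕{err,ack}  (offer→select)
                  case err:
                    X self-dual
                  case ack:
                    end self-dual
              case err:
                &{more,err} = ⊕{more,err}  (offer→select)
                  case more:
                    X self-dual
                  case err:
                    end self-dual
      case done:
        !Unit = ?Unit
          !Str = ?Str
            !Int = ?Int
              X self-dual
      case ack:
        ⊕{stop,data} = &{stop,data}  (select→offer)
          case stop:
            &{stop,ack} = ⊕{stop,ack}  (offer→select)
              case stop:
                &{stop,ok} = ⊕{stop,ok}  (offer→select)
                  case stop:
                    X self-dual
                  case ok:
                    X self-dual
              case ack:
                !Str = ?Str
                  X self-dual
          case data:
            &{data,retry} = ⊕{data,retry}  (offer→select)
              case data:
                &{data,more} = ⊕{data,more}  (offer→select)
                  case data:
                    X self-dual
                  case more:
                    X self-dual
              case retry:
                ⊕{err,more} = &{err,more}  (select→offer)
                  case err:
                    end self-dual
                  case more:
                    end self-dual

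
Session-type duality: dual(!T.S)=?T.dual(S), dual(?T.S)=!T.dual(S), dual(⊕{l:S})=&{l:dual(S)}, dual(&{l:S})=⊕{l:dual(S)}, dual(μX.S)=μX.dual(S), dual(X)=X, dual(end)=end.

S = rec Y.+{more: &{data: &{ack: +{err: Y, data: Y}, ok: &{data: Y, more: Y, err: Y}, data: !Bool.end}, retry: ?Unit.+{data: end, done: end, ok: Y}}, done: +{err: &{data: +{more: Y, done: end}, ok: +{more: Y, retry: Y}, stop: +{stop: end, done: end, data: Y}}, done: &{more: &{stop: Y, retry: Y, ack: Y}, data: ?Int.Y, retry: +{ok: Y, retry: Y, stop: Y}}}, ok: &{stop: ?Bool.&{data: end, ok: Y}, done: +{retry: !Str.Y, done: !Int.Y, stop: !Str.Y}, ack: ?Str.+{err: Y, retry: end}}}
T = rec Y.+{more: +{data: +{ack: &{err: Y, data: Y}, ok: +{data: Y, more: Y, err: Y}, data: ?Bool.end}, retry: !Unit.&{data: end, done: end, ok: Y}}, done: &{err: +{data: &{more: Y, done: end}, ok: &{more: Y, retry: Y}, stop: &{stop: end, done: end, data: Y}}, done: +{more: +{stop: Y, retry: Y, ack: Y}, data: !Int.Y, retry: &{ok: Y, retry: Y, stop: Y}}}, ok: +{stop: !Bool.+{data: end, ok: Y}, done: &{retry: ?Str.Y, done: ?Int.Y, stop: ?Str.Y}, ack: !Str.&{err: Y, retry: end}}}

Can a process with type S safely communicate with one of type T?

rec Y vs rec Y  ✓ (μ self-dual)
  +{more,done,ok} vs +{more,done,ok}  ✗ choice polarity not flipped — not dual

NO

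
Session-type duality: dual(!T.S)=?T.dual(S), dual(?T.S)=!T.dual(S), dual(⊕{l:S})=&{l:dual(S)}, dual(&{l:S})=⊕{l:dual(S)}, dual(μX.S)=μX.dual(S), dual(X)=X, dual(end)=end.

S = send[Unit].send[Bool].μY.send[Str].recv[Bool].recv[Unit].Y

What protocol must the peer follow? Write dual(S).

send[Unit] → recv[Unit]
  send[Bool] → recv[Bool]
    μY → μY  (rec unchanged)
      send[Str] → recv[Str]
        recv[Bool] → send[Bool]
          recv[Unit] → send[Unit]
            Y ↦ Y

recv[Unit].recv[Bool].μY.recv[Str].send[Bool].send[Unit].Y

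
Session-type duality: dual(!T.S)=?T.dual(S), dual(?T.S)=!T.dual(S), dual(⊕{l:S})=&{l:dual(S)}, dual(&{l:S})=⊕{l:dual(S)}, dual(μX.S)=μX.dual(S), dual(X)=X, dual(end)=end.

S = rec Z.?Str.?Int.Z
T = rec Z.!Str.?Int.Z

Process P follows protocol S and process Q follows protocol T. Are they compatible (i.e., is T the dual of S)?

rec Z ‖ rec Z  ✓ (μ self-dual)
  ?Str ‖ !Str  ✓
    ?Int ‖ ?Int  ✗ same direction on both sides — not dual

NO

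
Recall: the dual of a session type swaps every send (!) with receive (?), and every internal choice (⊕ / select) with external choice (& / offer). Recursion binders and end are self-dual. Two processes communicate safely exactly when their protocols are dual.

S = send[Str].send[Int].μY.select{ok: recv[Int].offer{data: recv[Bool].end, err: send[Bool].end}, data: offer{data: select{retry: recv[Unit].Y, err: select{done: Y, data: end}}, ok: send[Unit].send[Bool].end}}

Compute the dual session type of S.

recv[Str].recv[Int].μY.offer{ok: send[Int].select{data: send[Bool].end, err: recv[Bool].end}, data: select{data: offer{retry: send[Unit].Y, err: offer{done: Y, data: end}}, ok: recv[Unit].recv[Bool].end}}

send[Str] ↦ recv[Str]
  send[Int] ↦ recv[Int]
    μY ↦ μY  (rec unchanged)
      select{ok,data} ↦ offer{ok,data}  (internal→external)
        [ok]
          recv[Int] ↦ send[Int]
            offer{data,err} ↦ select{data,err}  (&→⊕)
              [data]
                recv[Bool] ↦ send[Bool]
                  end ↦ end
              [err]
                send[Bool] ↦ recv[Bool]
                  end ↦ end
        [data]
          offer{data,ok} ↦ select{data,ok}  (&→⊕)
            [data]
              select{retry,err} ↦ offer{retry,err}  (internal→external)
                [retry]
                  recv[Unit] ↦ send[Unit]
                    Y ↦ Y
                [err]
                  select{done,data} ↦ offer{done,data}  (internal→external)
                    [done]
                      Y ↦ Y
                    [data]
                      end ↦ end
            [ok]
              send[Unit] ↦ recv[Unit]
                send[Bool] ↦ recv[Bool]
                  end ↦ end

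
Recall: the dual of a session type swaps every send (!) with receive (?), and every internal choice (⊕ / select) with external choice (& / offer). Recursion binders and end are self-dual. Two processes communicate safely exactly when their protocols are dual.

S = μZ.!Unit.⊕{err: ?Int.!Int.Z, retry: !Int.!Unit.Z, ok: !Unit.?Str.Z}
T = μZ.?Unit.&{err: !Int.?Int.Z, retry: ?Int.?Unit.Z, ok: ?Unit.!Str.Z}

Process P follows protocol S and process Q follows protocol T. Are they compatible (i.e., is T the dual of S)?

μZ | μZ  ✓ (μ self-dual)
  !Unit | ?Unit  ✓
    ⊕{err,retry,ok} | &{err,retry,ok}  ✓ same labels
      case err:
        ?Int | !Int  ✓
          !Int | ?Int  ✓
            Z | Z  ✓
      case retry:
        !Int | ?Int  ✓
          !Unit | ?Unit  ✓
            Z | Z  ✓
      case ok:
        !Unit | ?Unit  ✓
          ?Str | !Str  ✓
            Z | Z  ✓

YES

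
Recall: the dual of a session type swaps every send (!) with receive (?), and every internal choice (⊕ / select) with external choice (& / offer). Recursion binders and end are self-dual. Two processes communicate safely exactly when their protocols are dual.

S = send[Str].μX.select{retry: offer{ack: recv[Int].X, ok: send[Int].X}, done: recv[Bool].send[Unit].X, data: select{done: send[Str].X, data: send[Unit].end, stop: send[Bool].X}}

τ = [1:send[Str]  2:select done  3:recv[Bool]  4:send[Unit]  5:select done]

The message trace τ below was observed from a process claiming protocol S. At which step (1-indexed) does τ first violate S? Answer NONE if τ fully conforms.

NONE

[1] send[Str]  ✓  state: μX.…
[2] select done  ✓  state: recv[Bool].send[Unit].μX.…
[3] recv[Bool]  ✓  state: send[Unit].μX.…
[4] send[Unit]  ✓  state: μX.…
[5] select done  ✓  state: recv[Bool].send[Unit].μX.…
trace exhausted — no violation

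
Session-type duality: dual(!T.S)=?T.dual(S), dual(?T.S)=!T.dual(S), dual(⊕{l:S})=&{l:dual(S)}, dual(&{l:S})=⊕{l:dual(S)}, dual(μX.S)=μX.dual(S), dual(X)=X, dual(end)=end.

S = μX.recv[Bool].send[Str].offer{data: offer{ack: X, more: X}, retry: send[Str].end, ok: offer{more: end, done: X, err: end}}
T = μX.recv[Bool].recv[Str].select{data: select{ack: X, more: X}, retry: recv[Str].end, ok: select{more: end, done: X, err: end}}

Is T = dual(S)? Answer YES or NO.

μX vs μX  match (μ self-dual)
  recv[Bool] vs recv[Bool]  ✗ same direction on both sides — not dual

NO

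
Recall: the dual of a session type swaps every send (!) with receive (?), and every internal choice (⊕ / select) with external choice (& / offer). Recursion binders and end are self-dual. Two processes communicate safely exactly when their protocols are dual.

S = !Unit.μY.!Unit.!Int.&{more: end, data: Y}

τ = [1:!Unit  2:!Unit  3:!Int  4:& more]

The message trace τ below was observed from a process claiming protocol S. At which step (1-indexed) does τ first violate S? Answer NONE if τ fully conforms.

NONE

[1] !Unit  ok  cont: μY.…
[2] !Unit  ok  cont: !Int.&{more: end, data: μY.…}
[3] !Int  ok  cont: &{more: end, data: μY.…}
[4] & more  ok  cont: end
trace exhausted — no violation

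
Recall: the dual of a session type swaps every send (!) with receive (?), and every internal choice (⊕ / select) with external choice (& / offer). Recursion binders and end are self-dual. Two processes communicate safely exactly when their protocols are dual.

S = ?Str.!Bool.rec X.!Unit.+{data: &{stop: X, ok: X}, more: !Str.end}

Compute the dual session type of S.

!Str.?Bool.rec X.?Unit.&{data: +{stop: X, ok: X}, more: ?Str.end}

?Str ↦ !Str
  !Bool ↦ ?Bool
    rec X ↦ rec X  (rec unchanged)
      !Unit ↦ ?Unit
        +{data,more} ↦ &{data,more}  (internal→external)
          • data:
            &{stop,ok} ↦ +{stop,ok}  (external→internal)
              • stop:
                X ↦ X
              • ok:
                X ↦ X
          • more:
            !Str ↦ ?Str
              end ↦ end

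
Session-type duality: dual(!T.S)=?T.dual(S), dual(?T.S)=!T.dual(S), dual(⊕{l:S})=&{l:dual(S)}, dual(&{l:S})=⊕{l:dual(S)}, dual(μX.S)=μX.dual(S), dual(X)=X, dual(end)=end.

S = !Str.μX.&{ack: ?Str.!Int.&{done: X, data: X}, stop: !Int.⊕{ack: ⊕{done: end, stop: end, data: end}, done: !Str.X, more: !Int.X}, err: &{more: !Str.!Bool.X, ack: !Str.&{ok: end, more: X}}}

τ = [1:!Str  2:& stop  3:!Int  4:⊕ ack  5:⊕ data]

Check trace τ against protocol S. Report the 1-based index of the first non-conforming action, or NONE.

step 1: !Str  ok  state: μX.…
step 2: & stop  ok  state: !Int.⊕{ack: ⊕{done: end, stop: end, data: end}, done: !Str.μX.…, more: !Int.μX.…}
step 3: !Int  ok  state: ⊕{ack: ⊕{done: end, stop: end, data: end}, done: !Str.μX.…, more: !Int.μX.…}
step 4: ⊕ ack  ok  state: ⊕{done: end, stop: end, data: end}
step 5: ⊕ data  ok  state: end
τ conforms to S (length 5)

NONE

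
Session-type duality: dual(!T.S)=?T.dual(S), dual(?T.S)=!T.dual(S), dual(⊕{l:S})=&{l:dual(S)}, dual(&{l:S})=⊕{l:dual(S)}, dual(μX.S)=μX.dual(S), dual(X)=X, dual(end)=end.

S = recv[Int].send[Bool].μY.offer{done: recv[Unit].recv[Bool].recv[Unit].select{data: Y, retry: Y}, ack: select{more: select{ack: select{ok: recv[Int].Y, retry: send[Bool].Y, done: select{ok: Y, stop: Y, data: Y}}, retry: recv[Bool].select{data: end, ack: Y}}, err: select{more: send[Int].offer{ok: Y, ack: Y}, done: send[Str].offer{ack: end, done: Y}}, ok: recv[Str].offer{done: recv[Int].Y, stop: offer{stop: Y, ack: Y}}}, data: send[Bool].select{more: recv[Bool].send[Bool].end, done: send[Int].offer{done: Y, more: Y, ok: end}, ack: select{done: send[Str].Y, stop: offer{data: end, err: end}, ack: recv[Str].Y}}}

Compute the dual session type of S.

send[Int].recv[Bool].μY.select{done: send[Unit].send[Bool].send[Unit].offer{data: Y, retry: Y}, ack: offer{more: offer{ack: offer{ok: send[Int].Y, retry: recv[Bool].Y, done: offer{ok: Y, stop: Y, data: Y}}, retry: send[Bool].offer{data: end, ack: Y}}, err: offer{more: recv[Int].select{ok: Y, ack: Y}, done: recv[Str].select{ack: end, done: Y}}, ok: send[Str].select{done: send[Int].Y, stop: select{stop: Y, ack: Y}}}, data: recv[Bool].offer{more: send[Bool].recv[Bool].end, done: recv[Int].select{done: Y, more: Y, ok: end}, ack: offer{done: recv[Str].Y, stop: select{data: end, err: end}, ack: send[Str].Y}}}

recv[Int] → send[Int]
  send[Bool] → recv[Bool]
    μY → μY  (μ self-dual)
      offer{done,ack,data} → select{done,ack,data}  (offer→select)
        case done:
          recv[Unit] → send[Unit]
            recv[Bool] → send[Bool]
              recv[Unit] → send[Unit]
                select{data,retry} → offer{data,retry}  (⊕→&)
                  case data:
                    dual(Y) = Y
                  case retry:
                    dual(Y) = Y
        case ack:
          select{more,err,ok} → offer{more,err,ok}  (⊕→&)
            case more:
              select{ack,retry} → offer{ack,retry}  (⊕→&)
                case ack:
                  select{ok,retry,done} → offer{ok,retry,done}  (⊕→&)
                    case ok:
                      recv[Int] → send[Int]
                        dual(Y) = Y
                    case retry:
                      send[Bool] → recv[Bool]
                        dual(Y) = Y
                    case done:
                      select{ok,stop,data} → offer{ok,stop,data}  (⊕→&)
                        case ok:
                          dual(Y) = Y
                        case stop:
                          dual(Y) = Y
                        case data:
                          dual(Y) = Y
                case retry:
                  recv[Bool] → send[Bool]
                    select{data,ack} → offer{data,ack}  (⊕→&)
                      case data:
                        dual(end) = end
                      case ack:
                        dual(Y) = Y
            case err:
              select{more,done} → offer{more,done}  (⊕→&)
                case more:
                  send[Int] → recv[Int]
                    offer{ok,ack} → select{ok,ack}  (offer→select)
                      case ok:
                        dual(Y) = Y
                      case ack:
                        dual(Y) = Y
                case done:
                  send[Str] → recv[Str]
                    offer{ack,done} → select{ack,done}  (offer→select)
                      case ack:
                        dual(end) = end
                      case done:
                        dual(Y) = Y
            case ok:
              recv[Str] → send[Str]
                offer{done,stop} → select{done,stop}  (offer→select)
                  case done:
                    recv[Int] → send[Int]
                      dual(Y) = Y
                  case stop:
                    offer{stop,ack} → select{stop,ack}  (offer→select)
                      case stop:
                        dual(Y) = Y
                      case ack:
                        dual(Y) = Y
        case data:
          send[Bool] → recv[Bool]
            select{more,done,ack} → offer{more,done,ack}  (⊕→&)
              case more:
                recv[Bool] → send[Bool]
                  send[Bool] → recv[Bool]
                    dual(end) = end
              case done:
                send[Int] → recv[Int]
                  offer{done,more,ok} → select{done,more,ok}  (offer→select)
                    case done:
                      dual(Y) = Y
                    case more:
                      dual(Y) = Y
                    case ok:
                      dual(end) = end
              case ack:
                select{done,stop,ack} → offer{done,stop,ack}  (⊕→&)
                  case done:
                    send[Str] → recv[Str]
                      dual(Y) = Y
                  case stop:
                    offer{data,err} → select{data,err}  (offer→select)
                      case data:
                        dual(end) = end
                      case err:
                        dual(end) = end
                  case ack:
                    recv[Str] → send[Str]
                      dual(Y) = Y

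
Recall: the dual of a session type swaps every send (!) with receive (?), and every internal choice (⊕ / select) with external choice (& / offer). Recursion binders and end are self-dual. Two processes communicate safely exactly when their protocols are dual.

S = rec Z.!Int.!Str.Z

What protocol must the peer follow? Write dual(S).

rec Z.?Int.?Str.Z

rec Z = rec Z  (μ self-dual)
  !Int = ?Int
    !Str = ?Str
      dual(Z) = Z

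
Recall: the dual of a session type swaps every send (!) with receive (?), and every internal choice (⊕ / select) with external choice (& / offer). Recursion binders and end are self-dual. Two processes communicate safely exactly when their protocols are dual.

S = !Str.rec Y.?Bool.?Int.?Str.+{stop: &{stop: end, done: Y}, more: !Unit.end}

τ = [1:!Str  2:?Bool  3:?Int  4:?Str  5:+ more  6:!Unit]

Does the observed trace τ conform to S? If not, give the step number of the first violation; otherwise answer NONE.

[1] !Str  match  residual = rec Y.…
[2] ?Bool  match  residual = ?Int.?Str.+{stop: &{stop: end, done: rec Y.…}, more: !Unit.end}
[3] ?Int  match  residual = ?Str.+{stop: &{stop: end, done: rec Y.…}, more: !Unit.end}
[4] ?Str  match  residual = +{stop: &{stop: end, done: rec Y.…}, more: !Unit.end}
[5] + more  match  residual = !Unit.end
[6] !Unit  match  residual = end
τ conforms to S (length 6)

NONE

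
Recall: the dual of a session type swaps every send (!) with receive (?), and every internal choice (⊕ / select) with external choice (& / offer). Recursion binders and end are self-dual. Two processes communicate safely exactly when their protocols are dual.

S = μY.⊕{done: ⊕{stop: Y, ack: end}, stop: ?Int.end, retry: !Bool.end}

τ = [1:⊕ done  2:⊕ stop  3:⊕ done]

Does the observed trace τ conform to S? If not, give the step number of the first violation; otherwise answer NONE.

@1 ⊕ done  ✓  cont: ⊕{stop: μY.…, ack: end}
@2 ⊕ stop  ✓  cont: μY.…
@3 ⊕ done  ✓  cont: ⊕{stop: μY.…, ack: end}
trace exhausted — no violation

NONE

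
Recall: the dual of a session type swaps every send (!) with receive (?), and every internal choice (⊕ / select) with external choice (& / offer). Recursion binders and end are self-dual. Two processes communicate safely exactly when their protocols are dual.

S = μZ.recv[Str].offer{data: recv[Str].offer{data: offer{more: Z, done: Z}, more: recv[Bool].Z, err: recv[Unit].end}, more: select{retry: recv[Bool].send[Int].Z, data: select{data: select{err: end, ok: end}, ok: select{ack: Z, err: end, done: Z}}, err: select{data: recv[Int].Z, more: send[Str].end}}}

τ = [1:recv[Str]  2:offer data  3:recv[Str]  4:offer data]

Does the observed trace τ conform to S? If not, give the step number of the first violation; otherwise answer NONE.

[1] recv[Str]  ok  cont: offer{data: recv[Str].offer{data: offer{more: μZ.…, done: μZ.…}, more: recv[Bool].μZ.…, err: recv[Unit].end}, more: select{retry: recv[Bool].send[Int].μZ.…, data: select{data: select{err: end, ok: end}, ok: select{ack: μZ.…, err: end, done: μZ.…}}, err: select{data: recv[Int].μZ.…, more: send[Str].end}}}
[2] offer data  ok  cont: recv[Str].offer{data: offer{more: μZ.…, done: μZ.…}, more: recv[Bool].μZ.…, err: recv[Unit].end}
[3] recv[Str]  ok  cont: offer{data: offer{more: μZ.…, done: μZ.…}, more: recv[Bool].μZ.…, err: recv[Unit].end}
[4] offer data  ok  cont: offer{more: μZ.…, done: μZ.…}
all 4 steps conform

NONE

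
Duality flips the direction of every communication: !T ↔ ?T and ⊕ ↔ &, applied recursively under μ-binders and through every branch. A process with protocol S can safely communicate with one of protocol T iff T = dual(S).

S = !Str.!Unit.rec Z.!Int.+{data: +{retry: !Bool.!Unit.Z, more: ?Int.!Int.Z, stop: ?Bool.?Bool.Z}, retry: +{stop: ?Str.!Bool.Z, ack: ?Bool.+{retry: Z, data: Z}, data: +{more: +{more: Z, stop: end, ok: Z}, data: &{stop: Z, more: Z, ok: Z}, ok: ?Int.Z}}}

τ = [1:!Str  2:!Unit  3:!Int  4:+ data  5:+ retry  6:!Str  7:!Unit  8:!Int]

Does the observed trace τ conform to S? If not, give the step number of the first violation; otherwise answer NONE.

@1 !Str  match  now at !Unit.rec Z.…
@2 !Unit  match  now at rec Z.…
@3 !Int  match  now at +{data: +{retry: !Bool.!Unit.rec Z.…, more: ?Int.!Int.rec Z.…, stop: ?Bool.?Bool.rec Z.…}, retry: +{stop: ?Str.!Bool.rec Z.…, ack: ?Bool.+{retry: rec Z.…, data: rec Z.…}, data: +{more: +{more: rec Z.…, stop: end, ok: rec Z.…}, data: &{stop: rec Z.…, more: rec Z.…, ok: rec Z.…}, ok: ?Int.rec Z.…}}}
@4 + data  match  now at +{retry: !Bool.!Unit.rec Z.…, more: ?Int.!Int.rec Z.…, stop: ?Bool.?Bool.rec Z.…}
@5 + retry  match  now at !Bool.!Unit.rec Z.…
@6 got !Str, protocol expects !Bool  ✗

6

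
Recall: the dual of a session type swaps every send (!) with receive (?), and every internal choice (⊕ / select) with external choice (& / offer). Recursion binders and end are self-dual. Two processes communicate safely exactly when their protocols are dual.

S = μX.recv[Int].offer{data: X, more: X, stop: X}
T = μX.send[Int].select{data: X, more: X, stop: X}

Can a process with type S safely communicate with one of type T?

YES

μX | μX  ok (μ self-dual)
  recv[Int] | send[Int]  ok
    offer{data,more,stop} | select{data,more,stop}  ok labels match
      case data:
        X | X  ok
      case more:
        X | X  ok
      case stop:
        X | X  ok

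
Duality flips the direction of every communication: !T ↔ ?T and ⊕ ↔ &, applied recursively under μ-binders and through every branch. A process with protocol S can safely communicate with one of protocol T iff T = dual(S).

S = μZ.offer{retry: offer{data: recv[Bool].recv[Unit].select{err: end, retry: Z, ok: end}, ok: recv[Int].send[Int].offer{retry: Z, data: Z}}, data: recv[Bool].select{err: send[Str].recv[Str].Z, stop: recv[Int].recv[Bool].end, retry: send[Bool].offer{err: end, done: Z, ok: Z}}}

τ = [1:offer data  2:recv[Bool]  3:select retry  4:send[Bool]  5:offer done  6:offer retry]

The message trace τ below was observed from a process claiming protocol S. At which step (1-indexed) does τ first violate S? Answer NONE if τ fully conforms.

NONE

[1] offer data  ok  cont: recv[Bool].select{err: send[Str].recv[Str].μZ.…, stop: recv[Int].recv[Bool].end, retry: send[Bool].offer{err: end, done: μZ.…, ok: μZ.…}}
[2] recv[Bool]  ok  cont: select{err: send[Str].recv[Str].μZ.…, stop: recv[Int].recv[Bool].end, retry: send[Bool].offer{err: end, done: μZ.…, ok: μZ.…}}
[3] select retry  ok  cont: send[Bool].offer{err: end, done: μZ.…, ok: μZ.…}
[4] send[Bool]  ok  cont: offer{err: end, done: μZ.…, ok: μZ.…}
[5] offer done  ok  cont: μZ.…
[6] offer retry  ok  cont: offer{data: recv[Bool].recv[Unit].select{err: end, retry: μZ.…, ok: end}, ok: recv[Int].send[Int].offer{retry: μZ.…, data: μZ.…}}
trace exhausted — no violation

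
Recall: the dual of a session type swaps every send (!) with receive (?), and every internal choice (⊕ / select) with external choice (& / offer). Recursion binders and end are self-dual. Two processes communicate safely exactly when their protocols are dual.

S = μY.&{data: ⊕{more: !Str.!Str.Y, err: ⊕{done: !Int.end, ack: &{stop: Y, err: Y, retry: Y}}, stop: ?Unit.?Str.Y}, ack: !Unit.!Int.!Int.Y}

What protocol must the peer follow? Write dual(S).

μY = μY  (μ self-dual)
  &{data,ack} = ⊕{data,ack}  (&→⊕)
    case data:
      ⊕{more,err,stop} = &{more,err,stop}  (select→offer)
        case more:
          !Str = ?Str
            !Str = ?Str
              dual(Y) = Y
        case err:
          ⊕{done,ack} = &{done,ack}  (select→offer)
            case done:
              !Int = ?Int
                dual(end) = end
            case ack:
              &{stop,err,retry} = ⊕{stop,err,retry}  (&→⊕)
                case stop:
                  dual(Y) = Y
                case err:
                  dual(Y) = Y
                case retry:
                  dual(Y) = Y
        case stop:
          ?Unit = !Unit
            ?Str = !Str
              dual(Y) = Y
    case ack:
      !Unit = ?Unit
        !Int = ?Int
          !Int = ?Int
            dual(Y) = Y

μY.⊕{data: &{more: ?Str.?Str.Y, err: &{done: ?Int.end, ack: ⊕{stop: Y, err: Y, retry: Y}}, stop: !Unit.!Str.Y}, ack: ?Unit.?Int.?Int.Y}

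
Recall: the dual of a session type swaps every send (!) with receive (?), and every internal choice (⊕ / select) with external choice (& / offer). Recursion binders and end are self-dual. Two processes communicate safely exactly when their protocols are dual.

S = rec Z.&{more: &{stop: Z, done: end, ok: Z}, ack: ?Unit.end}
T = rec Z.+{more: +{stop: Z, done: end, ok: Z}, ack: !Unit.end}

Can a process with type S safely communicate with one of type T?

rec Z ‖ rec Z  ✓ (rec unchanged)
  &{more,ack} ‖ +{more,ack}  ✓ same labels
    [more]
      &{stop,done,ok} ‖ +{stop,done,ok}  ✓ same labels
        [stop]
          Z ‖ Z  ✓
        [done]
          end ‖ end  ✓
        [ok]
          Z ‖ Z  ✓
    [ack]
      ?Unit ‖ !Unit  ✓
        end ‖ end  ✓

YES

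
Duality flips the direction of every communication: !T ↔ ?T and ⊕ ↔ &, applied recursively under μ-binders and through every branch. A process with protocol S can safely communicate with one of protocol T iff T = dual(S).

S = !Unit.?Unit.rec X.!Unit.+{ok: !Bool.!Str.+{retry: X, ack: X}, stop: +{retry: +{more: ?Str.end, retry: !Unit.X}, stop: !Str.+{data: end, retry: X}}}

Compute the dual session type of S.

!Unit = ?Unit
  ?Unit = !Unit
    rec X = rec X  (binder kept)
      !Unit = ?Unit
        +{ok,stop} = &{ok,stop}  (select→offer)
          [ok]
            !Bool = ?Bool
              !Str = ?Str
                +{retry,ack} = &{retry,ack}  (select→offer)
                  [retry]
                    X self-dual
                  [ack]
                    X self-dual
          [stop]
            +{retry,stop} = &{retry,stop}  (select→offer)
              [retry]
                +{more,retry} = &{more,retry}  (select→offer)
                  [more]
                    ?Str = !Str
                      end self-dual
                  [retry]
                    !Unit = ?Unit
                      X self-dual
              [stop]
                !Str = ?Str
                  +{data,retry} = &{data,retry}  (select→offer)
                    [data]
                      end self-dual
                    [retry]
                      X self-dual

?Unit.!Unit.rec X.?Unit.&{ok: ?Bool.?Str.&{retry: X, ack: X}, stop: &{retry: &{more: !Str.end, retry: ?Unit.X}, stop: ?Str.&{data: end, retry: X}}}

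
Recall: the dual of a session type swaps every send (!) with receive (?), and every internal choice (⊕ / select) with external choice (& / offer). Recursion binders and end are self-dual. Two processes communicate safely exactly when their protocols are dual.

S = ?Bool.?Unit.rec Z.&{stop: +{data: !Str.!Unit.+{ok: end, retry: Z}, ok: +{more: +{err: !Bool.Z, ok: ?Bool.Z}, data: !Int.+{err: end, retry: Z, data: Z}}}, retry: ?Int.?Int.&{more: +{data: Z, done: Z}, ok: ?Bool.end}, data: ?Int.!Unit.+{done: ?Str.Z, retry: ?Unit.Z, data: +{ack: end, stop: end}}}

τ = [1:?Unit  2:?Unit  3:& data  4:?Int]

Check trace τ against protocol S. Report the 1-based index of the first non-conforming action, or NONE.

1

[1] got ?Unit, protocol expects ?Bool  ✗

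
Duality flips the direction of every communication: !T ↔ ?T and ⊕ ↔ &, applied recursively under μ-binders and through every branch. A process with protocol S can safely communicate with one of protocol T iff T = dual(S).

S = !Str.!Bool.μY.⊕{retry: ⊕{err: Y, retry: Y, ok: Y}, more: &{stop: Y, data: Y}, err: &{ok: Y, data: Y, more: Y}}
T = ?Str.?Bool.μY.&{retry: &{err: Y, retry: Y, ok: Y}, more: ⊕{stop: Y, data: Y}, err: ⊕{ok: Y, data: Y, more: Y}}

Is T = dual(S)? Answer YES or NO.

!Str | ?Str  ok
  !Bool | ?Bool  ok
    μY | μY  ok (rec unchanged)
      ⊕{retry,more,err} | &{retry,more,err}  ok same labels
        • retry:
          ⊕{err,retry,ok} | &{err,retry,ok}  ok same labels
            • err:
              Y | Y  ok
            • retry:
              Y | Y  ok
            • ok:
              Y | Y  ok
        • more:
          &{stop,data} | ⊕{stop,data}  ok same labels
            • stop:
              Y | Y  ok
            • data:
              Y | Y  ok
        • err:
          &{ok,data,more} | ⊕{ok,data,more}  ok same labels
            • ok:
              Y | Y  ok
            • data:
              Y | Y  ok
            • more:
              Y | Y  ok

YES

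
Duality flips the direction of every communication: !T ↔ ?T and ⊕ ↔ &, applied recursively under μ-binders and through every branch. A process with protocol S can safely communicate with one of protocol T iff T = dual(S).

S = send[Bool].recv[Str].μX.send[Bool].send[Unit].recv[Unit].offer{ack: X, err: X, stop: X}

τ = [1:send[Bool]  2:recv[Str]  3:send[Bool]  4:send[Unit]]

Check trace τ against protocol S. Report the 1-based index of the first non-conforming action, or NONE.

NONE

step 1: send[Bool]  match  state: recv[Str].μX.…
step 2: recv[Str]  match  state: μX.…
step 3: send[Bool]  match  state: send[Unit].recv[Unit].offer{ack: μX.…, err: μX.…, stop: μX.…}
step 4: send[Unit]  match  state: recv[Unit].offer{ack: μX.…, err: μX.…, stop: μX.…}
τ conforms to S (length 4)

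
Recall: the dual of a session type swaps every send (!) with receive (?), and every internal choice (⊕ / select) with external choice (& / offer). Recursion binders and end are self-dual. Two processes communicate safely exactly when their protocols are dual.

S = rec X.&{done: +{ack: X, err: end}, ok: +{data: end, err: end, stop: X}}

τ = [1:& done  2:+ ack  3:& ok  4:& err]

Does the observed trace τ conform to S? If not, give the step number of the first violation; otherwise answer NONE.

step 1: & done  ✓  residual = +{ack: rec X.…, err: end}
step 2: + ack  ✓  residual = rec X.…
step 3: & ok  ✓  residual = +{data: end, err: end, stop: rec X.…}
step 4: got & err, protocol expects + data or + err or + stop  ✗

4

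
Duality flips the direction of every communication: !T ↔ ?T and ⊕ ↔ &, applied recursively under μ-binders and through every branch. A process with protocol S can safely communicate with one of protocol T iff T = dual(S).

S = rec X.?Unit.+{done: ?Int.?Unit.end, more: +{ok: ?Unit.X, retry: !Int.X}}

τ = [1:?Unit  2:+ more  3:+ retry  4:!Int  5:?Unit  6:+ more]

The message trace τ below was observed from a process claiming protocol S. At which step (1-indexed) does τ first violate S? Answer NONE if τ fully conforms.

[1] ?Unit  ✓  residual = +{done: ?Int.?Unit.end, more: +{ok: ?Unit.rec X.…, retry: !Int.rec X.…}}
[2] + more  ✓  residual = +{ok: ?Unit.rec X.…, retry: !Int.rec X.…}
[3] + retry  ✓  residual = !Int.rec X.…
[4] !Int  ✓  residual = rec X.…
[5] ?Unit  ✓  residual = +{done: ?Int.?Unit.end, more: +{ok: ?Unit.rec X.…, retry: !Int.rec X.…}}
[6] + more  ✓  residual = +{ok: ?Unit.rec X.…, retry: !Int.rec X.…}
all 6 steps conform

NONE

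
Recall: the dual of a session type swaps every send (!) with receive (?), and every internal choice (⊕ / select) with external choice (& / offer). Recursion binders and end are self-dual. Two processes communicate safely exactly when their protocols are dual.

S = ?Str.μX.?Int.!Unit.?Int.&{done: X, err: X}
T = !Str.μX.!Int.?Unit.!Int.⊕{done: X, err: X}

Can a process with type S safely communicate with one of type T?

?Str | !Str  ok
  μX | μX  ok (rec unchanged)
    ?Int | !Int  ok
      !Unit | ?Unit  ok
        ?Int | !Int  ok
          &{done,err} | ⊕{done,err}  ok same labels
            [done]
              X | X  ok
            [err]
              X | X  ok

YES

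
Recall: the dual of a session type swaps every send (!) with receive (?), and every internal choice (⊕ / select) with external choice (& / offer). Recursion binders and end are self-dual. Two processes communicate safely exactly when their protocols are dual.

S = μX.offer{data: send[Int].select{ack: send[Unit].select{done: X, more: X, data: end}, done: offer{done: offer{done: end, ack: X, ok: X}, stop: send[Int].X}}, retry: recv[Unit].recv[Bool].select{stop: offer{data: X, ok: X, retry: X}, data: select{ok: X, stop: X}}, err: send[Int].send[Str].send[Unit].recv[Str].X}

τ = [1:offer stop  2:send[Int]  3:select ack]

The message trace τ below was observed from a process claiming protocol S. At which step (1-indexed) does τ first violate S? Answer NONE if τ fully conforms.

1

[1] got offer stop, protocol expects offer data or offer retry or offer err  ✗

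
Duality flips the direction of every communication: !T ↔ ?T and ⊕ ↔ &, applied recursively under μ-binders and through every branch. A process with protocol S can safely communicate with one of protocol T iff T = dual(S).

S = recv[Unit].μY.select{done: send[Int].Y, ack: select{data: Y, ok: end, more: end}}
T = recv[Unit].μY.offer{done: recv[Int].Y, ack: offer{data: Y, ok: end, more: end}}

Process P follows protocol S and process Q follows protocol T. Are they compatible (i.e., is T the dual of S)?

NO

recv[Unit] ‖ recv[Unit]  ✗ same direction on both sides — not dual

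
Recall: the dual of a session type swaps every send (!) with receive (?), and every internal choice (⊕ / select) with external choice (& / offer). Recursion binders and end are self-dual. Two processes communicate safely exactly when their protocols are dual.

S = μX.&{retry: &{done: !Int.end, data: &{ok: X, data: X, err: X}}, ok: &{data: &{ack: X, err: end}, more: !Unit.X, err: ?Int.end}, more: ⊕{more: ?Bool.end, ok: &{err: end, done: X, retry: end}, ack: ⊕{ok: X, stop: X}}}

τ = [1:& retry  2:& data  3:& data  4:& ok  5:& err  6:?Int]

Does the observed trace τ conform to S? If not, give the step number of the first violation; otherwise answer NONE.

NONE

step 1: & retry  ok  now at &{done: !Int.end, data: &{ok: μX.…, data: μX.…, err: μX.…}}
step 2: & data  ok  now at &{ok: μX.…, data: μX.…, err: μX.…}
step 3: & data  ok  now at μX.…
step 4: & ok  ok  now at &{data: &{ack: μX.…, err: end}, more: !Unit.μX.…, err: ?Int.end}
step 5: & err  ok  now at ?Int.end
step 6: ?Int  ok  now at end
all 6 steps conform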